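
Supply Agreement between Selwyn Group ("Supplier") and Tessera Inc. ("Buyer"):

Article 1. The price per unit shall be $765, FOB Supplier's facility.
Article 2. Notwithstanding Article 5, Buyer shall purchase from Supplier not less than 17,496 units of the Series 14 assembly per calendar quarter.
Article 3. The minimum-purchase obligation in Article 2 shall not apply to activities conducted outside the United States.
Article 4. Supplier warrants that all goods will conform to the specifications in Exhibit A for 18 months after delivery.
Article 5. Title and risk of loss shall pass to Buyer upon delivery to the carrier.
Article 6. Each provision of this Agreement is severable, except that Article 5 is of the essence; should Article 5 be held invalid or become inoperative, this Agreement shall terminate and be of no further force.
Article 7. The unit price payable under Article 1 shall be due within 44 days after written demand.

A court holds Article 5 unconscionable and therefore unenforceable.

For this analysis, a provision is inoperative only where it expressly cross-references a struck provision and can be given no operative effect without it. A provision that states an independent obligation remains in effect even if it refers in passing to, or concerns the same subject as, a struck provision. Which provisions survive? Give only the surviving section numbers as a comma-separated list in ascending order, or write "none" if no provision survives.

Article 5 is struck. No other provision's operative terms depend on Article 5. Article 6 makes Article 5 an essential term, and Article 5 is the provision held invalid; under Article 6, the entire Agreement is therefore void. No provision of the Agreement survives.

none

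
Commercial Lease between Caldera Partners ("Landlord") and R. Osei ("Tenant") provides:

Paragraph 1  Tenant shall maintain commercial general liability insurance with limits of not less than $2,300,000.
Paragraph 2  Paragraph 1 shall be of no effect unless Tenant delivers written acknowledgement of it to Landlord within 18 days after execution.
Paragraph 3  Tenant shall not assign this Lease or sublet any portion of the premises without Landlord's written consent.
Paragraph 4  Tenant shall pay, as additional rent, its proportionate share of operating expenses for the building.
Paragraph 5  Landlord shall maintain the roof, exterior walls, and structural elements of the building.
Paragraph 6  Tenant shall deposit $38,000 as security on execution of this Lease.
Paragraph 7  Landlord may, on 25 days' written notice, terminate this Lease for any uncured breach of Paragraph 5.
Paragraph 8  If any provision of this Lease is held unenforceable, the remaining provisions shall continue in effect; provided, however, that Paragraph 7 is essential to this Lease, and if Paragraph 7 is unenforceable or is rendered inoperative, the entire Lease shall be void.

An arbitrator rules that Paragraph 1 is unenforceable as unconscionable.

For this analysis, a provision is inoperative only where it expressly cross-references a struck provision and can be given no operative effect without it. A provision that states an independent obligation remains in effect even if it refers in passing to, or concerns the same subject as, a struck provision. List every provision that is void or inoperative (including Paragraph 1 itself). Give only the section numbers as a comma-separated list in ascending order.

Paragraph 1 is struck. The only function of Paragraph 2 is the acknowledgement condition for Paragraph 1, so it cannot stand once Paragraph 1 is removed. Paragraph 8 makes Paragraph 7 an essential term, but Paragraph 7 is unaffected, so the severability proviso in Paragraph 8 preserves the remaining provisions. That leaves Paragraph 3, Paragraph 4, Paragraph 5, Paragraph 6, Paragraph 7, and Paragraph 8 in effect.

1, 2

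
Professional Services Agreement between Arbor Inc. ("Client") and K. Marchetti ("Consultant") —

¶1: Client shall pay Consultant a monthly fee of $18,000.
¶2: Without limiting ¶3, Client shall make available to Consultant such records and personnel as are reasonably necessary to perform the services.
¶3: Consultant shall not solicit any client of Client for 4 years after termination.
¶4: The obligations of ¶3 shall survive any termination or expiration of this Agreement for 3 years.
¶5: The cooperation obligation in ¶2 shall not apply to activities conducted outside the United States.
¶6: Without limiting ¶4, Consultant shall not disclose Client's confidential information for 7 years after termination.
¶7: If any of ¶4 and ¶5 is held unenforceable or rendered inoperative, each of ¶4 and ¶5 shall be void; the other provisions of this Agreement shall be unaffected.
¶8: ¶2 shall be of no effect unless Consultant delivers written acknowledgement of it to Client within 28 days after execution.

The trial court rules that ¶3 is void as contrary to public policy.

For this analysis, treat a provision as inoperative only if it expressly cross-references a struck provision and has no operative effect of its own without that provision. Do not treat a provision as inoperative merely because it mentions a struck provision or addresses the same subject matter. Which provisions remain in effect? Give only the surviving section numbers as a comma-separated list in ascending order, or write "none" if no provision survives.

¶3 is struck. ¶4 operates only by reference to ¶3, so it falls with ¶3. Although ¶2 refers to ¶3, its operative terms do not depend on ¶3, so it remains in effect. Although ¶6 refers to ¶4, its operative terms do not depend on ¶4, so it remains in effect. ¶7 declares ¶4 and ¶5 mutually dependent; since one of them has fallen, all of them are of no effect. That brings down ¶5 as well. The remainder continues in force under ¶7. ¶1, ¶2, ¶6, ¶7, and ¶8 remain in effect.

1, 2, 6, 7, 8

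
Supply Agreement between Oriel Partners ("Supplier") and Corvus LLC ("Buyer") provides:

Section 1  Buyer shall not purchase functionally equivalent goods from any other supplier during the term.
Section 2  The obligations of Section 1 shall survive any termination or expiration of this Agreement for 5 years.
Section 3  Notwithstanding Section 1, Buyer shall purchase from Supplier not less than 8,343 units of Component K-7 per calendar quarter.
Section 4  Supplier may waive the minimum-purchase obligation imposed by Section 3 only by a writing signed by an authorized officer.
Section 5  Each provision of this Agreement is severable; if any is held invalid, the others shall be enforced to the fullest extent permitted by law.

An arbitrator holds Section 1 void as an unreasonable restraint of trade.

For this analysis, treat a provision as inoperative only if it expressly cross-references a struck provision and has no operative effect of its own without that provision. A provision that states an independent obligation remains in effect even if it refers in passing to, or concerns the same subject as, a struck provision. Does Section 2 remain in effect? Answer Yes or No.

No

Section 1 is struck. Section 2 merely fixes the survival period for Section 1; with Section 1 gone it has nothing to operate on and falls away. Although Section 3 refers to Section 1, its operative terms do not depend on Section 1, so it remains in effect. Section 5 is a severability clause and preserves every provision that can still be given independent effect. The provisions still in force are Section 3, Section 4, and Section 5. Section 2 is among the inoperative provisions, so the answer is no.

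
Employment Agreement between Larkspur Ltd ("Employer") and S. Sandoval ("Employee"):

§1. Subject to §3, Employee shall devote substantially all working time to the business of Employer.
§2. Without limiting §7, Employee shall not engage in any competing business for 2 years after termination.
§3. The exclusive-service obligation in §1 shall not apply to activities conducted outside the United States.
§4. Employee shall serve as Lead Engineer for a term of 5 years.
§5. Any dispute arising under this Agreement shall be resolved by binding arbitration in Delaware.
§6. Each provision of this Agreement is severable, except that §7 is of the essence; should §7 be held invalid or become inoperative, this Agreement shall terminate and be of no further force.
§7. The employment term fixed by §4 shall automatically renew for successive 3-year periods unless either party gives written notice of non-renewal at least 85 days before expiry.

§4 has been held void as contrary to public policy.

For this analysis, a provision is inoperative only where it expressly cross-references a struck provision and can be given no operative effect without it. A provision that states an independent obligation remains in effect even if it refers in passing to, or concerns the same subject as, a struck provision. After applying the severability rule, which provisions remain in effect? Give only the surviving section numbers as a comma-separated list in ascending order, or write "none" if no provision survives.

§4 is struck. §7 has no operative effect of its own apart from §4 and is therefore inoperative. §6 makes §7 an essential term, and §7 has been rendered inoperative by the cascade; under §6, the entire Agreement is therefore void. No provision of the Agreement survives.

none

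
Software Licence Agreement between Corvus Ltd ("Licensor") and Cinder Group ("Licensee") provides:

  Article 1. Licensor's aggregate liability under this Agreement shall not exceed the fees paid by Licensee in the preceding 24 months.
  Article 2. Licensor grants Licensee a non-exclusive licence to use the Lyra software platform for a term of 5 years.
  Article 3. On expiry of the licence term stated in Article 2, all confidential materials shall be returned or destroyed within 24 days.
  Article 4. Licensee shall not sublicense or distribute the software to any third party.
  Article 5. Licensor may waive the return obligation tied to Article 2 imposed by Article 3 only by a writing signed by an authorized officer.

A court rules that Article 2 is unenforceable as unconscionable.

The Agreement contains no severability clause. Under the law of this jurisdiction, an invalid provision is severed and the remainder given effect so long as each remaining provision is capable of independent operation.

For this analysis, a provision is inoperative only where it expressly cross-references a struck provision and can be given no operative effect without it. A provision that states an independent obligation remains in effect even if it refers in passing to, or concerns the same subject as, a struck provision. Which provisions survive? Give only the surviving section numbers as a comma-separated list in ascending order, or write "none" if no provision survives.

Article 2 is struck. Article 3 has no operative effect of its own apart from Article 2 and is therefore inoperative. Article 5 has no operative effect of its own apart from Article 3 and is therefore inoperative. Under the stated default rule, only provisions that cannot operate independently fall away; the rest are enforced. The provisions still in force are Article 1 and Article 4.

1, 4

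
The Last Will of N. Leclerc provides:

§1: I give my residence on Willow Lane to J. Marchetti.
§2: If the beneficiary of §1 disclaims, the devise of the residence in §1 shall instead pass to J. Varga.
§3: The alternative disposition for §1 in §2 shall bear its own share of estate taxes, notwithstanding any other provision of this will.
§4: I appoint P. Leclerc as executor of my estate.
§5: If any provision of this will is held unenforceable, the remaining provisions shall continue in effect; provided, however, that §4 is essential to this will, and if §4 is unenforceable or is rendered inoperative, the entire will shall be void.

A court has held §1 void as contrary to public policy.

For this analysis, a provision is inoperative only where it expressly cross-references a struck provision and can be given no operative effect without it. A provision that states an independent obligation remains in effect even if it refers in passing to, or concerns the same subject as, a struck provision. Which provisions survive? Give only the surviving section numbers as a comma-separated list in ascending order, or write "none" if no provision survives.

§1 is struck. §2 operates only by reference to §1, so it falls with §1. §3 has no operative effect of its own apart from §2 and is therefore inoperative. §5 makes §4 an essential term, but §4 is unaffected, so the severability proviso in §5 preserves the remaining provisions. The provisions still in force are §4 and §5.

4, 5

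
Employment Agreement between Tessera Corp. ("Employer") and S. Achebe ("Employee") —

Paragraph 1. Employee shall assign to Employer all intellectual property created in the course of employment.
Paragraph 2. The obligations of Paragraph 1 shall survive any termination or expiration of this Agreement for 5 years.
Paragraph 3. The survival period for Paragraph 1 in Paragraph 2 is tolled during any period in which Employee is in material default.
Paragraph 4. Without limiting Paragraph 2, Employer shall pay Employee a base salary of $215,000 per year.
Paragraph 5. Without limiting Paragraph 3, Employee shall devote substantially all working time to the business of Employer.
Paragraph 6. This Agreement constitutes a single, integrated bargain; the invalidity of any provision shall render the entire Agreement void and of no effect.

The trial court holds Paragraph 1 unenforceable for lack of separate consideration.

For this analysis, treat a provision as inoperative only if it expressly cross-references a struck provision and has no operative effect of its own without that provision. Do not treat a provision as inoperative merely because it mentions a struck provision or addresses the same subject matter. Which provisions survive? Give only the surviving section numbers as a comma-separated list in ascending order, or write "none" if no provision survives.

Paragraph 1 is struck. Paragraph 2 has no operative effect of its own apart from Paragraph 1 and is therefore inoperative. Paragraph 3 operates only by reference to Paragraph 2, so it falls with Paragraph 2. Paragraph 6 provides that the Agreement is not severable, so the invalidity of any one provision voids the entire Agreement. No provision of the Agreement survives.

none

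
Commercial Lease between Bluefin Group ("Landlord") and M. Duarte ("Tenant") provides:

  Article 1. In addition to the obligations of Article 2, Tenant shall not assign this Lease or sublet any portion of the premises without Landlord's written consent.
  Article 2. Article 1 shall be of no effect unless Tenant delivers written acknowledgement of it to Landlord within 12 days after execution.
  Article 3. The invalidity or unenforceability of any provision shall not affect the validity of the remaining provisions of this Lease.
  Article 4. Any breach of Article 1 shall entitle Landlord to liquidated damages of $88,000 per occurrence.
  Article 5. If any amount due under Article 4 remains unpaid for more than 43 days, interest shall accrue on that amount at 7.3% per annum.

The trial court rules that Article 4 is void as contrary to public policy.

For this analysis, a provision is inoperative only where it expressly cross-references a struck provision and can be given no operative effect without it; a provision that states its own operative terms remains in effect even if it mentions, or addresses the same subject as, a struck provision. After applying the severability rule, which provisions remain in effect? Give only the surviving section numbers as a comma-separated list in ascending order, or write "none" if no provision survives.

1, 2, 3

Article 4 is struck. Article 5 does nothing except set the default interest on the liquidated-damages amount by reference to Article 4; with Article 4 gone it has no independent effect and is inoperative. Under the severability clause in Article 3, the remaining provisions continue in force. The provisions still in force are Article 1, Article 2, and Article 3.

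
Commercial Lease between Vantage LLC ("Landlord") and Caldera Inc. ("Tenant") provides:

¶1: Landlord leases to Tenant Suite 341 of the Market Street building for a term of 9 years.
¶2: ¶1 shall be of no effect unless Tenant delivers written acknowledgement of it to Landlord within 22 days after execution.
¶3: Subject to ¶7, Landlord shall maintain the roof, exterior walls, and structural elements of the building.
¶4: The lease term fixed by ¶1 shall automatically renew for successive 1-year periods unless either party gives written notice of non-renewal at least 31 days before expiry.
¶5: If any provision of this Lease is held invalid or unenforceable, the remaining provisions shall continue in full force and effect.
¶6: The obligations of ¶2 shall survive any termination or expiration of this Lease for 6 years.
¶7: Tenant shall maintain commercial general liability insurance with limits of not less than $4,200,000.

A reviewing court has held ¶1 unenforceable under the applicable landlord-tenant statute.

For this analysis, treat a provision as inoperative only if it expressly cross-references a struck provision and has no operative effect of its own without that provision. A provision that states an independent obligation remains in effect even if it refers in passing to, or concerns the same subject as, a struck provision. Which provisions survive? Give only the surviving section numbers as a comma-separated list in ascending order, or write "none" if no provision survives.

3, 5, 7

¶1 is struck. ¶2 has no operative effect of its own apart from ¶1 and is therefore inoperative. The whole of ¶4 is the renewal of the lease term, defined by reference to ¶1, so ¶4 cannot stand once ¶1 is removed. ¶6 operates only by reference to ¶2, so it falls with ¶2. ¶5 is a severability clause and preserves every provision that can still be given independent effect. That leaves ¶3, ¶5, and ¶7 in effect.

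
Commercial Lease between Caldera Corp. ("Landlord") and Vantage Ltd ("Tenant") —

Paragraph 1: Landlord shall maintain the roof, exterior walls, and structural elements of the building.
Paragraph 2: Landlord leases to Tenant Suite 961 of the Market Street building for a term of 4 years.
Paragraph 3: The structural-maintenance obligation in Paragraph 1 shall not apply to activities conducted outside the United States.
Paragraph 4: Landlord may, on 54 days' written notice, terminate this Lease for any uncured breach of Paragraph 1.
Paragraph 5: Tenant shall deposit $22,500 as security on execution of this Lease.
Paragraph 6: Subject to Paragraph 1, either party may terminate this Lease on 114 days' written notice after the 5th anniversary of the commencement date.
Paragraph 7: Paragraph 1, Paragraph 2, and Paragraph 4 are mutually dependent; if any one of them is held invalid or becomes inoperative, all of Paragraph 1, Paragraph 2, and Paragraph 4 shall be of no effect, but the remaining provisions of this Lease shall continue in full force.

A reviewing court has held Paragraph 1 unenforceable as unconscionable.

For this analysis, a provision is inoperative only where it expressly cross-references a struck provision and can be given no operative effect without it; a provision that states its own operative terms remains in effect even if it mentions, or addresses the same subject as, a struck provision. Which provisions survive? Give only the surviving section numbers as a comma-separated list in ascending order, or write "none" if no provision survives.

5, 6, 7

Paragraph 1 is struck. Paragraph 3 does nothing except set the carve-out from the structural-maintenance obligation by reference to Paragraph 1; with Paragraph 1 gone it has no independent effect and is inoperative. The only function of Paragraph 4 is the termination right for breach of Paragraph 1, so it cannot stand once Paragraph 1 is removed. Although Paragraph 6 refers to Paragraph 1, its operative terms do not depend on Paragraph 1, so it remains in effect. Paragraph 7 declares Paragraph 1, Paragraph 2, and Paragraph 4 mutually dependent; since one of them has fallen, all of them are of no effect. That brings down Paragraph 2 as well. The remainder continues in force under Paragraph 7. The provisions still in force are Paragraph 5, Paragraph 6, and Paragraph 7.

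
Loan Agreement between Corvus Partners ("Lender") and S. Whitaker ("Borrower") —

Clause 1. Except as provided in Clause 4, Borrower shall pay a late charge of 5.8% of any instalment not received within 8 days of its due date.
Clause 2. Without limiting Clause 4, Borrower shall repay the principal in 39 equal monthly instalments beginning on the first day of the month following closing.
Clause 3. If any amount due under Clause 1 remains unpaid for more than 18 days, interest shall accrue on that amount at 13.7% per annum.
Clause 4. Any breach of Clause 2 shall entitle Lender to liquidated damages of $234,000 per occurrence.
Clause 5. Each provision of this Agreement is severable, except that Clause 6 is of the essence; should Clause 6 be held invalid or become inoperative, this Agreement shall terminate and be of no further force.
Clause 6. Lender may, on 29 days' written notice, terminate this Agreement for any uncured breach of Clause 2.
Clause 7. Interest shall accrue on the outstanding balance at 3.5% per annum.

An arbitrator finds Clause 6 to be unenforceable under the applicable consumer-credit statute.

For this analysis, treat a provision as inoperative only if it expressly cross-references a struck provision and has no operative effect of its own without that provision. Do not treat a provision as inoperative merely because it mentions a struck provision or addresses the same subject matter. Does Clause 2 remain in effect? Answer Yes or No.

No

Clause 6 is struck. Nothing else in the Agreement is defined by reference to Clause 6. Clause 5 makes Clause 6 an essential term, and Clause 6 is the provision held invalid; under Clause 5, the entire Agreement is therefore void. No provision of the Agreement survives. Clause 2 is among the inoperative provisions, so the answer is no.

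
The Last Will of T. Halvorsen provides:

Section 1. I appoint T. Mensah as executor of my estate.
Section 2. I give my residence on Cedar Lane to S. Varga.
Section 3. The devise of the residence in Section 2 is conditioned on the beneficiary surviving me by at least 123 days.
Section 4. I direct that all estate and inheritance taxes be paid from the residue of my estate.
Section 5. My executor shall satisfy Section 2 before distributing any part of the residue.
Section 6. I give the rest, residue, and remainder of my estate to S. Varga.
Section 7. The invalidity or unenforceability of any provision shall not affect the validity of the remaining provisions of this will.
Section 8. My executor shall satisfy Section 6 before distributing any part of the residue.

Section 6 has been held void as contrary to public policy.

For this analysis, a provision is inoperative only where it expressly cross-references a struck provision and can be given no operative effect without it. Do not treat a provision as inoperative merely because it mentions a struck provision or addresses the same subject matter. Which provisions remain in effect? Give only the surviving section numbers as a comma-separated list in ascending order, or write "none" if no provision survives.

Section 6 is struck. Section 8 merely fixes the priority direction for Section 6; with Section 6 gone it has nothing to operate on and falls away. Under the severability clause in Section 7, the remaining provisions continue in force. Section 1, Section 2, Section 3, Section 4, Section 5, and Section 7 remain in effect.

1, 2, 3, 4, 5, 7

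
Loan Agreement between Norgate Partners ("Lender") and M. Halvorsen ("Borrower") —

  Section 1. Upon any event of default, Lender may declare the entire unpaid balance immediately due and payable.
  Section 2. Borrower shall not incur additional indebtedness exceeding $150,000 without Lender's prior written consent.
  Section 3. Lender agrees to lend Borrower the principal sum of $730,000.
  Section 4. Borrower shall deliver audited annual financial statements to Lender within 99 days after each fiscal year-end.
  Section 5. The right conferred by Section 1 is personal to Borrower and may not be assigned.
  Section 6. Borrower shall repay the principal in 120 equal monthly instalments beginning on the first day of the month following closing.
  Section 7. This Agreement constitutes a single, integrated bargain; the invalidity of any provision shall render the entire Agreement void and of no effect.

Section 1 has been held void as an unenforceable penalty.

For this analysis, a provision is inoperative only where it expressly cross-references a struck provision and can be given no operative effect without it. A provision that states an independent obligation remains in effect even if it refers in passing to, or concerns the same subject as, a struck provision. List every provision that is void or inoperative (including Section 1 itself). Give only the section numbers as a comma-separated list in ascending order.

1, 2, 3, 4, 5, 6, 7

Section 1 is struck. Section 5 operates only by reference to Section 1, so it falls with Section 1. Section 7 provides that the Agreement is not severable, so the invalidity of any one provision voids the entire Agreement. No provision of the Agreement survives.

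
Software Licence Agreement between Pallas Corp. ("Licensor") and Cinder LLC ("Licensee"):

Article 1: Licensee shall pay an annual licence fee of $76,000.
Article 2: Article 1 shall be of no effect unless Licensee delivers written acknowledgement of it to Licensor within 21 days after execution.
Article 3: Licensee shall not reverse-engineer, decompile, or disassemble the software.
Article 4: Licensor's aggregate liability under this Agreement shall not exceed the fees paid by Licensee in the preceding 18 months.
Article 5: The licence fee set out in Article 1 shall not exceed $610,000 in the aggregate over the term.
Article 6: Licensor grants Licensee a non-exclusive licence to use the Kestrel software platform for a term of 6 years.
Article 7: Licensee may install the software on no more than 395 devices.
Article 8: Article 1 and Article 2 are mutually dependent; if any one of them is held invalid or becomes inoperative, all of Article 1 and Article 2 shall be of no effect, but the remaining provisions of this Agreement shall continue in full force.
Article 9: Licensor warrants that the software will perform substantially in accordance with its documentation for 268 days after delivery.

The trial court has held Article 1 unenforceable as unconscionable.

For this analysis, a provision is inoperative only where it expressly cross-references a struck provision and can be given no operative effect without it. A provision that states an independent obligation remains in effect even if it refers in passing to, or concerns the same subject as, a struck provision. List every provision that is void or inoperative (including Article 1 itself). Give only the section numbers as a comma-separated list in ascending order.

Article 1 is struck. Article 2 operates only by reference to Article 1, so it falls with Article 1. Article 5 operates only by reference to Article 1, so it falls with Article 1. Article 8 declares Article 1 and Article 2 mutually dependent; since one of them has fallen, all of them are of no effect. The remainder continues in force under Article 8. Article 3, Article 4, Article 6, Article 7, Article 8, and Article 9 remain in effect.

1, 2, 5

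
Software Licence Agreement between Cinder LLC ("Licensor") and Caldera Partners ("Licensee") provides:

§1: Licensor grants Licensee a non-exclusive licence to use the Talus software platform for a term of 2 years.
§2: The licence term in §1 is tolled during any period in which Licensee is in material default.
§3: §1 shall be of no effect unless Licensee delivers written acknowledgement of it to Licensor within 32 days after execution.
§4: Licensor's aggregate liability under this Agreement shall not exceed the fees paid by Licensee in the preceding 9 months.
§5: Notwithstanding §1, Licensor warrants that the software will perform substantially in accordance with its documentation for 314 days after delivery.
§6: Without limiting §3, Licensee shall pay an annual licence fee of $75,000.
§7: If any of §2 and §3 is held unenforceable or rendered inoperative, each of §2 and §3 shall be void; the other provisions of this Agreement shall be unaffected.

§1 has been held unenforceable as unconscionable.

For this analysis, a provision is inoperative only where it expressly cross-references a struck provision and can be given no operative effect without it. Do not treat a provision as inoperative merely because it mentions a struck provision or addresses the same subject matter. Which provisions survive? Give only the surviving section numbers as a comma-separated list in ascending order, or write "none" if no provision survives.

4, 5, 6, 7

§1 is struck. §2 operates only by reference to §1, so it falls with §1. §3 has no operative effect of its own apart from §1 and is therefore inoperative. §5 mentions §1 but its own obligation stands independently of §1, so §5 is not affected. §6 mentions §3 but its own obligation stands independently of §3, so §6 is not affected. §7 declares §2 and §3 mutually dependent; since one of them has fallen, all of them are of no effect. The remainder continues in force under §7. The provisions still in force are §4, §5, §6, and §7.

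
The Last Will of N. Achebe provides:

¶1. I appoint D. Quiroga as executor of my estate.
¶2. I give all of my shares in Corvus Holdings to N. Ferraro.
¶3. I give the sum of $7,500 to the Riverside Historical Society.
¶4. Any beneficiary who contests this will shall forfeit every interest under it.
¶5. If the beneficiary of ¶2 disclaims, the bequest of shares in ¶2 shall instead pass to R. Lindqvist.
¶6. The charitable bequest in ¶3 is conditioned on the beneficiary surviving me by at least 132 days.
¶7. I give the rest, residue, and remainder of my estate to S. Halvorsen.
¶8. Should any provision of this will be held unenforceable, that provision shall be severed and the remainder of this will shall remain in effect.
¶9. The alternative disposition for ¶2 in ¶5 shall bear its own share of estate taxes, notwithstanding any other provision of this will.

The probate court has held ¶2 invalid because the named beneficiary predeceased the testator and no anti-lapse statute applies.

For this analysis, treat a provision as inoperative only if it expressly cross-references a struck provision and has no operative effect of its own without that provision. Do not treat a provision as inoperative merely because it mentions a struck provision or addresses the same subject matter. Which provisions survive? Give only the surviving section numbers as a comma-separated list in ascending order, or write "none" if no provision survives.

1, 3, 4, 6, 7, 8

¶2 is struck. ¶5 merely fixes the alternative disposition for ¶2; with ¶2 gone it has nothing to operate on and falls away. ¶9 merely fixes the tax charge on ¶5; with ¶5 gone it has nothing to operate on and falls away. ¶8 is a severability clause and preserves every provision that can still be given independent effect. ¶1, ¶3, ¶4, ¶6, ¶7, and ¶8 remain in effect.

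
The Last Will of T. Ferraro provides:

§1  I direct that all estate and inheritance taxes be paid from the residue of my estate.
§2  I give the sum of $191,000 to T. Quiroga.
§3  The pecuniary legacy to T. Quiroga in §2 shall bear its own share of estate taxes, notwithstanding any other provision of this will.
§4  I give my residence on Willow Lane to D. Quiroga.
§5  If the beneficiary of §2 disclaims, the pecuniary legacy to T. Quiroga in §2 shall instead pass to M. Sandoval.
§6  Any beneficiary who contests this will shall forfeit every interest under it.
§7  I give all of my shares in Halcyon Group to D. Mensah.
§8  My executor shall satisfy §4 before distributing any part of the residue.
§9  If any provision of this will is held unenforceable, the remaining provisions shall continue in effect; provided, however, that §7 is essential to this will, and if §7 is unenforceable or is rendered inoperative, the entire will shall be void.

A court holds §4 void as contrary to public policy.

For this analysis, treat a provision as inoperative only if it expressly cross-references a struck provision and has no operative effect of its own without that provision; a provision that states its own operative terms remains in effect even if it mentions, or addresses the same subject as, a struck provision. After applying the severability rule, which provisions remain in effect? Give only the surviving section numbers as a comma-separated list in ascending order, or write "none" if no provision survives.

§4 is struck. §8 operates only by reference to §4, so it falls with §4. §9 makes §7 an essential term, but §7 is unaffected, so the severability proviso in §9 preserves the remaining provisions. The provisions still in force are §1, §2, §3, §5, §6, §7, and §9.

1, 2, 3, 5, 6, 7, 9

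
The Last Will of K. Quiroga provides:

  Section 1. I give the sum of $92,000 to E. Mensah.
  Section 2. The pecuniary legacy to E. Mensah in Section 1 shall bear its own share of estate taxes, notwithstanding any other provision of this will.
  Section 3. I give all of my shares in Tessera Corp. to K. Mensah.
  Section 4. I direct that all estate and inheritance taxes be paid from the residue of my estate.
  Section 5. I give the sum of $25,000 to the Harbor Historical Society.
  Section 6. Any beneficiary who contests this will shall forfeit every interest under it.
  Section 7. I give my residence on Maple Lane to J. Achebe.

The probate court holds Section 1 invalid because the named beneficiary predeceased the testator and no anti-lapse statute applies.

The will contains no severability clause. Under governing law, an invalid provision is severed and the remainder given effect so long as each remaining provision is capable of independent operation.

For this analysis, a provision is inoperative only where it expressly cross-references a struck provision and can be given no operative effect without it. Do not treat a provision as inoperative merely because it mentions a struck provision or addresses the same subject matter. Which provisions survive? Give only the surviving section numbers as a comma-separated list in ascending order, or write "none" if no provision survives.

Section 1 is struck. Section 2 operates only by reference to Section 1, so it falls with Section 1. With no severability clause, the stated default rule severs what cannot stand and enforces each remaining provision that can operate on its own. Section 3, Section 4, Section 5, Section 6, and Section 7 remain in effect.

3, 4, 5, 6, 7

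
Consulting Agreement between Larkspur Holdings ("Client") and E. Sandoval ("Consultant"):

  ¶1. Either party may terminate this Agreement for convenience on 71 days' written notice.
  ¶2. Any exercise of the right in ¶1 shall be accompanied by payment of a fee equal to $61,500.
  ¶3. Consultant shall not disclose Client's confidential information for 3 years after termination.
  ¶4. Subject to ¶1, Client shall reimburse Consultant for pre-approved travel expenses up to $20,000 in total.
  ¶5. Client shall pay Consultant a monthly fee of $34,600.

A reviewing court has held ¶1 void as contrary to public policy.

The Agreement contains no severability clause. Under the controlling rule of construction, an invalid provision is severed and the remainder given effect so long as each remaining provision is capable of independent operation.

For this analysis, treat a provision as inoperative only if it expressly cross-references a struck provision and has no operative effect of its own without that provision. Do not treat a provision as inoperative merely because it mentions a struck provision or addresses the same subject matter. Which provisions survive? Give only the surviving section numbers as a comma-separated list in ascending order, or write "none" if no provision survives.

¶1 is struck. ¶2 has no operative effect of its own apart from ¶1 and is therefore inoperative. Although ¶4 refers to ¶1, its operative terms do not depend on ¶1, so it remains in effect. With no severability clause, the stated default rule severs what cannot stand and enforces each remaining provision that can operate on its own. ¶3, ¶4, and ¶5 remain in effect.

3, 4, 5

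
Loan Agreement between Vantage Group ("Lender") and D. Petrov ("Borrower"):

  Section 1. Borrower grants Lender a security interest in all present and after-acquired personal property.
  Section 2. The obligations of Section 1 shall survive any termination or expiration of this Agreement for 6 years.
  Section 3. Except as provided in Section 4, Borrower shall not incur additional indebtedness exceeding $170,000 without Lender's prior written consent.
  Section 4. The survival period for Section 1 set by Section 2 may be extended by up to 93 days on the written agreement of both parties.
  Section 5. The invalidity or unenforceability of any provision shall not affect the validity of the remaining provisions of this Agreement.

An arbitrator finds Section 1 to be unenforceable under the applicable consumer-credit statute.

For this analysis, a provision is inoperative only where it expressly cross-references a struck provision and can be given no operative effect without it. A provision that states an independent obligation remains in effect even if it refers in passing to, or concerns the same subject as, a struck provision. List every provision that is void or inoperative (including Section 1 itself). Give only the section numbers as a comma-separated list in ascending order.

Section 1 is struck. Section 2 operates only by reference to Section 1, so it falls with Section 1. The whole of Section 4 is the extension of the survival period for Section 1, defined by reference to Section 2, so Section 4 cannot stand once Section 2 is removed. Section 3 mentions Section 4 but its own obligation stands independently of Section 4, so Section 3 is not affected. Section 5 is a severability clause and preserves every provision that can still be given independent effect. The provisions still in force are Section 3 and Section 5.

1, 2, 4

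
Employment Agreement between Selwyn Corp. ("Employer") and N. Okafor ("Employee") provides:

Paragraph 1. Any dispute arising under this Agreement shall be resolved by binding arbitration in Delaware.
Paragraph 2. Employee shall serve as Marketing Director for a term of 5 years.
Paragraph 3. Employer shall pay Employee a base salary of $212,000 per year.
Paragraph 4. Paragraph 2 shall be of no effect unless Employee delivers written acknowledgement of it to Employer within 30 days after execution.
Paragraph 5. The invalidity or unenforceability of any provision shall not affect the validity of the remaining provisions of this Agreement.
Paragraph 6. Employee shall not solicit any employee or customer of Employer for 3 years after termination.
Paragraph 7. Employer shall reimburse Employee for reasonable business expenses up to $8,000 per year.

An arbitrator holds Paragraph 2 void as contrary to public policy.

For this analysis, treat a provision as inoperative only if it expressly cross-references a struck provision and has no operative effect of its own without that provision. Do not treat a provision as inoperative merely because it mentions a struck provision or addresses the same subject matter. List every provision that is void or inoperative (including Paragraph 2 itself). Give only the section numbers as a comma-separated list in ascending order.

2, 4

Paragraph 2 is struck. Paragraph 4 merely fixes the acknowledgement condition for Paragraph 2; with Paragraph 2 gone it has nothing to operate on and falls away. Under the severability clause in Paragraph 5, the remaining provisions continue in force. Paragraph 1, Paragraph 3, Paragraph 5, Paragraph 6, and Paragraph 7 remain in effect.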